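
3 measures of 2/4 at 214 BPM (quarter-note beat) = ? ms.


Let's work it out.
Quarter-note beat duration = 60000 / 214 ms
Beats per measure (2/4) = 2
One measure = 2 × 60000 / 214 = 120000 / 214 ms
3 measures = 3 × 120000 / 214 = 360000 / 214
= 1682.2 ms


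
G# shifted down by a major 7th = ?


Solution.
major 7th: 7 letter names, 11 semitones
Letter: G - 6 → A
Pitch: G# - 11 semitones, spelled as an A → A
= A


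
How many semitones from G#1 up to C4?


Absolute semitone position = octave×12 + chromatic position
G#1: 1×12 + 8 = 20
C4: 4×12 + 0 = 48
Difference = 48 - 20 = 28
= 28 semitones


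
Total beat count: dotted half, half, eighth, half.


Solution.
Beat values:
  dotted half = 3 beats
  half = 2 beats
  eighth = 0.5 beats
  half = 2 beats
Sum = 3 + 2 + 0.5 + 2
= 7.5 beats


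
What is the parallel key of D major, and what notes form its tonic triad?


Step by step:
Parallel keys share the same tonic but differ in mode
D major → parallel is D minor
Tonic triad of D minor = D F A
= D minor; triad = D F A


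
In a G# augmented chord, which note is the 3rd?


Solution.
Augmented triad = root + major 3rd (4 semitones) + augmented 5th (8 semitones)
A triad on G# stacks thirds, so the chord tones use letter names G-B-D
Root: G#
Major 3rd above G#: B#
Augmented 5th above G#: D##
The 3rd = B#


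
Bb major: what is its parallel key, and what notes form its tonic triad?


Working:
Parallel keys share the same tonic but differ in mode
Bb major → parallel is Bb minor
Tonic triad of Bb minor = Bb Db F
= Bb minor; triad = Bb Db F


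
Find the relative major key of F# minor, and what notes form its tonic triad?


The relative major shares the key signature and is a minor 3rd above the minor tonic
A minor 3rd above F# is A
→ relative major of F# minor is A major
Tonic triad of A major = root + major 3rd + perfect 5th = A C# E
= A major; triad = A C# E


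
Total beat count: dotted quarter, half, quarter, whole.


Beat values:
  dotted quarter = 1.5 beats
  half = 2 beats
  quarter = 1 beat
  whole = 4 beats
Sum = 1.5 + 2 + 1 + 4
= 8.5 beats


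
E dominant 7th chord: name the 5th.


Solution.
Dominant 7th chord = root + major 3rd + perfect 5th + minor 7th
Seventh chords stack in thirds, so the letter names are E-G-B-D
Root: E
Major 3rd above E: G#
Perfect 5th above E: B
Minor 7th above E: D
The 5th = B


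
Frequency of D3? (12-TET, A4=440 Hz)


Let's work it out.
f = 440 × 2^(n/12) where n = semitones from A4
D3: -19 semitones from A4
f = 440 × 2^(-19/12)
f = 146.83 Hz


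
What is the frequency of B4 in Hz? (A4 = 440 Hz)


Step by step:
f = 440 × 2^(n/12) where n = semitones from A4
B4: 2 semitones from A4
f = 440 × 2^(2/12)
f = 493.88 Hz


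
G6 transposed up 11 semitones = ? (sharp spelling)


Working:
G6: chromatic position 7 in octave 6 → absolute = 6×12 + 7 = 79
Transpose up 11: 79 + 11 = 90
90 = 7×12 + 6 → F# in octave 7
Result = F#7


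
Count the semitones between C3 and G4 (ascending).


Solution.
Absolute semitone position = octave×12 + chromatic position
C3: 3×12 + 0 = 36
G4: 4×12 + 7 = 55
Difference = 55 - 36 = 19
= 19 semitones


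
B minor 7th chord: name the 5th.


Minor 7th chord = root + minor 3rd + perfect 5th + minor 7th
Seventh chords stack in thirds, so the letter names are B-D-F-A
Root: B
Minor 3rd above B: D
Perfect 5th above B: F#
Minor 7th above B: A
The 5th = F#


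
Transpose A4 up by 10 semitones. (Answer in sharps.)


Solution.
A4: chromatic position 9 in octave 4 → absolute = 4×12 + 9 = 57
Transpose up 10: 57 + 10 = 67
67 = 5×12 + 7 → G in octave 5
Result = G5


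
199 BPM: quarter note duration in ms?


Solution.
One quarter-note beat = 60000 / BPM = 60000 / 199 ms
Duration = 60000 / 199
= 301.5 ms


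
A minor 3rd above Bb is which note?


Solution.
A 3rd spans 3 letter names, so from B we land on D
A minor 3rd = 3 semitones above Bb
Spell D at that pitch: Db
= Db


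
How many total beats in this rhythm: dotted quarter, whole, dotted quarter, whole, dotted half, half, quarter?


Beat values:
  dotted quarter = 1.5 beats
  whole = 4 beats
  dotted quarter = 1.5 beats
  whole = 4 beats
  dotted half = 3 beats
  half = 2 beats
  quarter = 1 beat
Sum = 1.5 + 4 + 1.5 + 4 + 3 + 2 + 1
= 17 beats


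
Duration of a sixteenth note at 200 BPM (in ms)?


One quarter-note beat = 60000 / BPM = 60000 / 200 ms
Sixteenth note = 1/4 × quarter note
Duration = 1/4 × 60000 / 200 = 15000 / 200
= 75.0 ms


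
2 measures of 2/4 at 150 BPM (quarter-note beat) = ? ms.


Step by step:
Quarter-note beat duration = 60000 / 150 ms
Beats per measure (2/4) = 2
One measure = 2 × 60000 / 150 = 120000 / 150 ms
2 measures = 2 × 120000 / 150 = 240000 / 150
= 1600.0 ms


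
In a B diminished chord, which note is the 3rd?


Step by step:
Diminished triad = root + minor 3rd (3 semitones) + diminished 5th (6 semitones)
A triad on B stacks thirds, so the chord tones use letter names B-D-F
Root: B
Minor 3rd above B: D
Diminished 5th above B: F
The 3rd = D


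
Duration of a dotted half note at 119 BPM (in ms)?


Reasoning:
One quarter-note beat = 60000 / BPM = 60000 / 119 ms
Dotted half note = 3 × quarter note
Duration = 3 × 60000 / 119 = 180000 / 119
= 1512.6 ms


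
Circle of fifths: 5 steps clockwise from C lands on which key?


Each clockwise step on the circle of fifths moves up a perfect 5th
From C: C → G → D → A → E → B
= B


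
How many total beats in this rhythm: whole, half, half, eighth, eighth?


Solution.
Beat values:
  whole = 4 beats
  half = 2 beats
  half = 2 beats
  eighth = 0.5 beats
  eighth = 0.5 beats
Sum = 4 + 2 + 2 + 0.5 + 0.5
= 9 beats


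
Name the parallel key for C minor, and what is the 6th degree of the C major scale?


Let's work it out.
Parallel keys share the same tonic but differ in mode
C minor → parallel is C major
C major scale: C D E F G A B
= C major; 6th degree = A


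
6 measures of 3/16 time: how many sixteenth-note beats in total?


Solution.
Time signature 3/16: the bottom number 16 means the sixteenth note gets one count
The top number 3 means 3 sixteenth-note beats per measure
Total = 3 × 6 measures
= 18 sixteenth-note beats


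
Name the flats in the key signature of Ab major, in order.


Solution.
Flat major keys: C(0), F(1), Bb(2), Eb(3), Ab(4), Db(5), Gb(6), Cb(7)
Ab major has 4 flats
Order of flats: Bb Eb Ab Db Gb Cb Fb → first 4: Bb, Eb, Ab, Db
= Bb, Eb, Ab, Db


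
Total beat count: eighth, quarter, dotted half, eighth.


Let's work it out.
Beat values:
  eighth = 0.5 beats
  quarter = 1 beat
  dotted half = 3 beats
  eighth = 0.5 beats
Sum = 0.5 + 1 + 3 + 0.5
= 5 beats


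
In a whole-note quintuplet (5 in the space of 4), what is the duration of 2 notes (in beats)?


Quintuplet: 5 notes occupy the space of 4 whole notes
Space = 4 × 4 = 16 beats
Each quintuplet note = 16 / 5 = 16/5 beats
2 notes = 2 × 16/5 = 32/5
= 32/5 beats


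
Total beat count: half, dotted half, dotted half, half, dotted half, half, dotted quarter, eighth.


Beat values:
  half = 2 beats
  dotted half = 3 beats
  dotted half = 3 beats
  half = 2 beats
  dotted half = 3 beats
  half = 2 beats
  dotted quarter = 1.5 beats
  eighth = 0.5 beats
Sum = 2 + 3 + 3 + 2 + 3 + 2 + 1.5 + 0.5
= 17 beats


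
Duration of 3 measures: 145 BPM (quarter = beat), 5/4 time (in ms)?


Step by step:
Quarter-note beat duration = 60000 / 145 ms
Beats per measure (5/4) = 5
One measure = 5 × 60000 / 145 = 300000 / 145 ms
3 measures = 3 × 300000 / 145 = 900000 / 145
= 6206.9 ms


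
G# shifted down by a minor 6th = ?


minor 6th: 6 letter names, 8 semitones
Letter: G - 5 → B
Pitch: G# - 8 semitones, spelled as a B → B#
= B#


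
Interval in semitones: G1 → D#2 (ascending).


Solution.
Absolute semitone position = octave×12 + chromatic position
G1: 1×12 + 7 = 19
D#2: 2×12 + 3 = 27
Difference = 27 - 19 = 8
= 8 semitones


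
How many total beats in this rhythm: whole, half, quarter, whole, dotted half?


Let's work it out.
Beat values:
  whole = 4 beats
  half = 2 beats
  quarter = 1 beat
  whole = 4 beats
  dotted half = 3 beats
Sum = 4 + 2 + 1 + 4 + 3
= 14 beats


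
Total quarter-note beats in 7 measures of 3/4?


Time signature 3/4: the bottom number 4 means the quarter note gets one count
The top number 3 means 3 quarter-note beats per measure
Total = 3 × 7 measures
= 21 quarter-note beats


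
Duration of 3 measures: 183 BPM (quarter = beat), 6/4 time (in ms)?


Let's work it out.
Quarter-note beat duration = 60000 / 183 ms
Beats per measure (6/4) = 6
One measure = 6 × 60000 / 183 = 360000 / 183 ms
3 measures = 3 × 360000 / 183 = 1080000 / 183
= 5901.6 ms


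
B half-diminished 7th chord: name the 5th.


Solution.
Half-diminished 7th chord = root + minor 3rd + diminished 5th + minor 7th
Seventh chords stack in thirds, so the letter names are B-D-F-A
Root: B
Minor 3rd above B: D
Diminished 5th above B: F
Minor 7th above B: A
The 5th = F


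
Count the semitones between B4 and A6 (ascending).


Absolute semitone position = octave×12 + chromatic position
B4: 4×12 + 11 = 59
A6: 6×12 + 9 = 81
Difference = 81 - 59 = 22
= 22 semitones


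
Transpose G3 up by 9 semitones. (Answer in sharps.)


G3: chromatic position 7 in octave 3 → absolute = 3×12 + 7 = 43
Transpose up 9: 43 + 9 = 52
52 = 4×12 + 4 → E in octave 4
Result = E4


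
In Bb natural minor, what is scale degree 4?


Let's work it out.
Natural minor scale pattern: W-H-W-W-H-W-W (2-1-2-2-1-2-2 semitones)
Starting from Bb:
  Bb + 2 semitones → C
  C + 1 semitone → Db
  Db + 2 semitones → Eb
  Eb + 2 semitones → F
  F + 1 semitone → Gb
  Gb + 2 semitones → Ab
  Ab + 2 semitones → Bb
Scale: Bb C Db Eb F Gb Ab
Degree 4 = Eb


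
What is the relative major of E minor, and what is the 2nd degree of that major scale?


The relative major shares the key signature and is a minor 3rd above the minor tonic
A minor 3rd above E is G
→ relative major of E minor is G major
G major scale: G A B C D E F#
= G major; 2nd degree = A


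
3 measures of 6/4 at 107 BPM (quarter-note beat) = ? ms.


Quarter-note beat duration = 60000 / 107 ms
Beats per measure (6/4) = 6
One measure = 6 × 60000 / 107 = 360000 / 107 ms
3 measures = 3 × 360000 / 107 = 1080000 / 107
= 10093.5 ms


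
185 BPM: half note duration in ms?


Reasoning:
One quarter-note beat = 60000 / BPM = 60000 / 185 ms
Half note = 2 × quarter note
Duration = 2 × 60000 / 185 = 120000 / 185
= 648.6 ms


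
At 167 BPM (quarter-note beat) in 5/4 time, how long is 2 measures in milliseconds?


Quarter-note beat duration = 60000 / 167 ms
Beats per measure (5/4) = 5
One measure = 5 × 60000 / 167 = 300000 / 167 ms
2 measures = 2 × 300000 / 167 = 600000 / 167
= 3592.8 ms


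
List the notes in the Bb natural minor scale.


Solution.
Natural minor scale pattern: W-H-W-W-H-W-W (2-1-2-2-1-2-2 semitones)
Starting from Bb:
  Bb + 2 semitones → C
  C + 1 semitone → Db
  Db + 2 semitones → Eb
  Eb + 2 semitones → F
  F + 1 semitone → Gb
  Gb + 2 semitones → Ab
  Ab + 2 semitones → Bb
Scale = Bb C Db Eb F Gb Ab


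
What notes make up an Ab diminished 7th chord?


Diminished 7th chord = root + minor 3rd + diminished 5th + diminished 7th
Seventh chords stack in thirds, so the letter names are A-C-E-G
Root: Ab
Minor 3rd above Ab: Cb
Diminished 5th above Ab: Ebb
Diminished 7th above Ab: Gbb
Chord = Ab Cb Ebb Gbb


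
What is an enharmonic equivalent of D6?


Solution.
Enharmonic notes sound the same pitch but are spelled with different letter names
D and Ebb name the same pitch class
= Ebb6


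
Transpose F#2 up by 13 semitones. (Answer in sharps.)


Step by step:
F#2: chromatic position 6 in octave 2 → absolute = 2×12 + 6 = 30
Transpose up 13: 30 + 13 = 43
43 = 3×12 + 7 → G in octave 3
Result = G3


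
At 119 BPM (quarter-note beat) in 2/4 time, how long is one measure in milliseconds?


Step by step:
Quarter-note beat duration = 60000 / 119 ms
Beats per measure (2/4) = 2
One measure = 2 × 60000 / 119 = 120000 / 119 ms
= 1008.4 ms


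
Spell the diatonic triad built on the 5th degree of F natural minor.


Solution.
F natural minor scale: F G Ab Bb C Db Eb
Diatonic triad on degree 5 stacks scale notes 5, 7, 2: C Eb G
C→Eb = 3 semitones; C→G = 7 semitones → minor triad
= C Eb G (minor)


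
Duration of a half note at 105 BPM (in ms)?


Working:
One quarter-note beat = 60000 / BPM = 60000 / 105 ms
Half note = 2 × quarter note
Duration = 2 × 60000 / 105 = 120000 / 105
= 1142.9 ms


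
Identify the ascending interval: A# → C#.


Solution.
Letter names: A → C spans 3 letter names → a 3rd
Semitones: A# → C# = 3 half-steps
A 3rd of 3 semitones is a minor 3rd
= minor 3rd


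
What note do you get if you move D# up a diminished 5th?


diminished 5th: 5 letter names, 6 semitones
Letter: D + 4 → A
Pitch: D# + 6 semitones, spelled as an A → A
= A


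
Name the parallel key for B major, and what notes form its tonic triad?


Parallel keys share the same tonic but differ in mode
B major → parallel is B minor
Tonic triad of B minor = B D F#
= B minor; triad = B D F#


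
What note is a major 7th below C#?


A 7th spans 7 letter names, so from C we land on D
A major 7th = 11 semitones below C#
Spell D at that pitch: D
= D


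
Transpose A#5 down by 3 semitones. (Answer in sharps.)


Let's work it out.
A#5: chromatic position 10 in octave 5 → absolute = 5×12 + 10 = 70
Transpose down 3: 70 - 3 = 67
67 = 5×12 + 7 → G in octave 5
Result = G5


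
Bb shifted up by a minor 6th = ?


Step by step:
minor 6th: 6 letter names, 8 semitones
Letter: B + 5 → G
Pitch: Bb + 8 semitones, spelled as a G → Gb
= Gb


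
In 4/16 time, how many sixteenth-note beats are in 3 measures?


Let's work it out.
Time signature 4/16: the bottom number 16 means the sixteenth note gets one count
The top number 4 means 4 sixteenth-note beats per measure
Total = 4 × 3 measures
= 12 sixteenth-note beats


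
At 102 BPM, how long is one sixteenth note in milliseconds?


One quarter-note beat = 60000 / BPM = 60000 / 102 ms
Sixteenth note = 1/4 × quarter note
Duration = 1/4 × 60000 / 102 = 15000 / 102
= 147.1 ms


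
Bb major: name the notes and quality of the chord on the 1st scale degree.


Bb major scale: Bb C D Eb F G A
Diatonic triad on degree 1 stacks scale notes 1, 3, 5: Bb D F
Bb→D = 4 semitones; Bb→F = 7 semitones → major triad
= Bb D F (major)


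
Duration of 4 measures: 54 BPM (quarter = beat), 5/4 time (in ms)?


Let's work it out.
Quarter-note beat duration = 60000 / 54 ms
Beats per measure (5/4) = 5
One measure = 5 × 60000 / 54 = 300000 / 54 ms
4 measures = 4 × 300000 / 54 = 1200000 / 54
= 22222.2 ms


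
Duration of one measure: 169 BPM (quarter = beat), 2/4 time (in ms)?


Quarter-note beat duration = 60000 / 169 ms
Beats per measure (2/4) = 2
One measure = 2 × 60000 / 169 = 120000 / 169 ms
= 710.1 ms


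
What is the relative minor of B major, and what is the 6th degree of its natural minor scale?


Reasoning:
The relative minor shares the major's key signature and starts on its 6th degree
6th degree = a major 6th above the tonic; a major 6th above B is G#
→ relative minor of B major is G# minor
G# natural minor scale: G# A# B C# D# E F#
= G# minor; 6th degree = E


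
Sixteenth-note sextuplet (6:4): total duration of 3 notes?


Sextuplet: 6 notes occupy the space of 4 sixteenth notes
Space = 4 × 1/4 = 1 beat
Each sextuplet note = 1 / 6 = 1/6 beats
3 notes = 3 × 1/6 = 1/2
= 1/2 beats


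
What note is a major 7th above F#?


Let's work it out.
A 7th spans 7 letter names, so from F we land on E
A major 7th = 11 semitones above F#
Spell E at that pitch: E#
= E#


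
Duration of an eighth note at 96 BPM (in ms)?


Solution.
One quarter-note beat = 60000 / BPM = 60000 / 96 ms
Eighth note = 1/2 × quarter note
Duration = 1/2 × 60000 / 96 = 30000 / 96
= 312.5 ms


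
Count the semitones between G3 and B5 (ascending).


Let's work it out.
Absolute semitone position = octave×12 + chromatic position
G3: 3×12 + 7 = 43
B5: 5×12 + 11 = 71
Difference = 71 - 43 = 28
= 28 semitones


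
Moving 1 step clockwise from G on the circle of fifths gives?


Step by step:
Each clockwise step on the circle of fifths moves up a perfect 5th
From G: G → D
= D


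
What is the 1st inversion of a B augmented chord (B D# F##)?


Let's work it out.
Root position: B D# F##
1st inversion: move root up an octave
Bass note: D#
Notes (bottom to top) = D# F## B


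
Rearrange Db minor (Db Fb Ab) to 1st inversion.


Solution.
Root position: Db Fb Ab
1st inversion: move root up an octave
Bass note: Fb
Notes (bottom to top) = Fb Ab Db


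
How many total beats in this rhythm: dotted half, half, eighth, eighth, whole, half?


Beat values:
  dotted half = 3 beats
  half = 2 beats
  eighth = 0.5 beats
  eighth = 0.5 beats
  whole = 4 beats
  half = 2 beats
Sum = 3 + 2 + 0.5 + 0.5 + 4 + 2
= 12 beats


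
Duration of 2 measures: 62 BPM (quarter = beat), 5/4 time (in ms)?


Solution.
Quarter-note beat duration = 60000 / 62 ms
Beats per measure (5/4) = 5
One measure = 5 × 60000 / 62 = 300000 / 62 ms
2 measures = 2 × 300000 / 62 = 600000 / 62
= 9677.4 ms


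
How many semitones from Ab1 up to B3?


Absolute semitone position = octave×12 + chromatic position
Ab1: 1×12 + 8 = 20
B3: 3×12 + 11 = 47
Difference = 47 - 20 = 27
= 27 semitones


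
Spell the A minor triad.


Reasoning:
Minor triad = root + minor 3rd (3 semitones) + perfect 5th (7 semitones)
A triad on A stacks thirds, so the chord tones use letter names A-C-E
Root: A
Minor 3rd above A: C
Perfect 5th above A: E
Chord = A C E


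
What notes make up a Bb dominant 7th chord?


Dominant 7th chord = root + major 3rd + perfect 5th + minor 7th
Seventh chords stack in thirds, so the letter names are B-D-F-A
Root: Bb
Major 3rd above Bb: D
Perfect 5th above Bb: F
Minor 7th above Bb: Ab
Chord = Bb D F Ab


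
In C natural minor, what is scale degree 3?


Let's work it out.
Natural minor scale pattern: W-H-W-W-H-W-W (2-1-2-2-1-2-2 semitones)
Starting from C:
  C + 2 semitones → D
  D + 1 semitone → Eb
  Eb + 2 semitones → F
  F + 2 semitones → G
  G + 1 semitone → Ab
  Ab + 2 semitones → Bb
  Bb + 2 semitones → C
Scale: C D Eb F G Ab Bb
Degree 3 = Eb


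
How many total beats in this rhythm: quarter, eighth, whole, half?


Step by step:
Beat values:
  quarter = 1 beat
  eighth = 0.5 beats
  whole = 4 beats
  half = 2 beats
Sum = 1 + 0.5 + 4 + 2
= 7.5 beats


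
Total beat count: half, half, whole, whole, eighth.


Step by step:
Beat values:
  half = 2 beats
  half = 2 beats
  whole = 4 beats
  whole = 4 beats
  eighth = 0.5 beats
Sum = 2 + 2 + 4 + 4 + 0.5
= 12.5 beats


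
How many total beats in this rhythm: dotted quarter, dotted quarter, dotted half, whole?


Beat values:
  dotted quarter = 1.5 beats
  dotted quarter = 1.5 beats
  dotted half = 3 beats
  whole = 4 beats
Sum = 1.5 + 1.5 + 3 + 4
= 10 beats


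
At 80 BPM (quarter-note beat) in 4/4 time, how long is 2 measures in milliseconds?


Working:
Quarter-note beat duration = 60000 / 80 ms
Beats per measure (4/4) = 4
One measure = 4 × 60000 / 80 = 240000 / 80 ms
2 measures = 2 × 240000 / 80 = 480000 / 80
= 6000.0 ms


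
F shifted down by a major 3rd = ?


major 3rd: 3 letter names, 4 semitones
Letter: F - 2 → D
Pitch: F - 4 semitones, spelled as a D → Db
= Db


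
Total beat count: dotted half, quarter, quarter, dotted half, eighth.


Beat values:
  dotted half = 3 beats
  quarter = 1 beat
  quarter = 1 beat
  dotted half = 3 beats
  eighth = 0.5 beats
Sum = 3 + 1 + 1 + 3 + 0.5
= 8.5 beats


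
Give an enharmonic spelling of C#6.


Let's work it out.
Enharmonic notes sound the same pitch but are spelled with different letter names
C# and Db name the same pitch class
= Db6


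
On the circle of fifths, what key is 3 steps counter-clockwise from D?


Working:
Each counter-clockwise step moves down a perfect 5th (= up a perfect 4th)
From D: D → G → C → F
= F


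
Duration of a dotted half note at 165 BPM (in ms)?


Reasoning:
One quarter-note beat = 60000 / BPM = 60000 / 165 ms
Dotted half note = 3 × quarter note
Duration = 3 × 60000 / 165 = 180000 / 165
= 1090.9 ms


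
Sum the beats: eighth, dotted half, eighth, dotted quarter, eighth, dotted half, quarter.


Beat values:
  eighth = 0.5 beats
  dotted half = 3 beats
  eighth = 0.5 beats
  dotted quarter = 1.5 beats
  eighth = 0.5 beats
  dotted half = 3 beats
  quarter = 1 beat
Sum = 0.5 + 3 + 0.5 + 1.5 + 0.5 + 3 + 1
= 10 beats


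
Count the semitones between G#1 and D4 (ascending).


Absolute semitone position = octave×12 + chromatic position
G#1: 1×12 + 8 = 20
D4: 4×12 + 2 = 50
Difference = 50 - 20 = 30
= 30 semitones


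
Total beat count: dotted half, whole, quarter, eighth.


Working:
Beat values:
  dotted half = 3 beats
  whole = 4 beats
  quarter = 1 beat
  eighth = 0.5 beats
Sum = 3 + 4 + 1 + 0.5
= 8.5 beats


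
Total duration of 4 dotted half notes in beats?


Reasoning:
Base half note = 2 beats
Dot 1 adds half the previous value: +1
One dotted half = 2 + 1 = 3
4 of them = 4 × 3 = 12
= 12 beats


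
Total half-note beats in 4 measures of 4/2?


Let's work it out.
Time signature 4/2: the bottom number 2 means the half note gets one count
The top number 4 means 4 half-note beats per measure
Total = 4 × 4 measures
= 16 half-note beats


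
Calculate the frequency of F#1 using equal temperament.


f = 440 × 2^(n/12) where n = semitones from A4
F#1: -39 semitones from A4
f = 440 × 2^(-39/12)
f = 46.25 Hz


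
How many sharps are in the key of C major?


Step by step:
Sharp major keys follow the circle of fifths: C(0), G(1), D(2), A(3), E(4), B(5), F#(6), C#(7)
C major has 0 sharps
= 0 sharps


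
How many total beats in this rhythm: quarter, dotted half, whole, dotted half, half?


Step by step:
Beat values:
  quarter = 1 beat
  dotted half = 3 beats
  whole = 4 beats
  dotted half = 3 beats
  half = 2 beats
Sum = 1 + 3 + 4 + 3 + 2
= 13 beats


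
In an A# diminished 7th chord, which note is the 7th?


Solution.
Diminished 7th chord = root + minor 3rd + diminished 5th + diminished 7th
Seventh chords stack in thirds, so the letter names are A-C-E-G
Root: A#
Minor 3rd above A#: C#
Diminished 5th above A#: E
Diminished 7th above A#: G
The 7th = G


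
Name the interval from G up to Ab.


Working:
Letter names: G → A spans 2 letter names → a 2nd
Semitones: G → Ab = 1 half-step
A 2nd of 1 semitone is a minor 2nd
= minor 2nd


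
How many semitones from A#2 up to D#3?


Step by step:
Absolute semitone position = octave×12 + chromatic position
A#2: 2×12 + 10 = 34
D#3: 3×12 + 3 = 39
Difference = 39 - 34 = 5
= 5 semitones


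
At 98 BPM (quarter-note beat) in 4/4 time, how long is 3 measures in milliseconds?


Working:
Quarter-note beat duration = 60000 / 98 ms
Beats per measure (4/4) = 4
One measure = 4 × 60000 / 98 = 240000 / 98 ms
3 measures = 3 × 240000 / 98 = 720000 / 98
= 7346.9 ms


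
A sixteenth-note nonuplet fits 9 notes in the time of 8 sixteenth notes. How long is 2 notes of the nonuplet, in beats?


Let's work it out.
Nonuplet: 9 notes occupy the space of 8 sixteenth notes
Space = 8 × 1/4 = 2 beats
Each nonuplet note = 2 / 9 = 2/9 beats
2 notes = 2 × 2/9 = 4/9
= 4/9 beats


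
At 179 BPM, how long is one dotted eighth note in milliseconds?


Reasoning:
One quarter-note beat = 60000 / BPM = 60000 / 179 ms
Dotted eighth note = 3/4 × quarter note
Duration = 3/4 × 60000 / 179 = 45000 / 179
= 251.4 ms


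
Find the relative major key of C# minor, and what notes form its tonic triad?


Reasoning:
The relative major shares the key signature and is a minor 3rd above the minor tonic
A minor 3rd above C# is E
→ relative major of C# minor is E major
Tonic triad of E major = root + major 3rd + perfect 5th = E G# B
= E major; triad = E G# B


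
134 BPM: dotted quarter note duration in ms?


Working:
One quarter-note beat = 60000 / BPM = 60000 / 134 ms
Dotted quarter note = 3/2 × quarter note
Duration = 3/2 × 60000 / 134 = 90000 / 134
= 671.6 ms


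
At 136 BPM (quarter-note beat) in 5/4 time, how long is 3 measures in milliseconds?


Solution.
Quarter-note beat duration = 60000 / 136 ms
Beats per measure (5/4) = 5
One measure = 5 × 60000 / 136 = 300000 / 136 ms
3 measures = 3 × 300000 / 136 = 900000 / 136
= 6617.6 ms


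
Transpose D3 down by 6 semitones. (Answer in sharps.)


Let's work it out.
D3: chromatic position 2 in octave 3 → absolute = 3×12 + 2 = 38
Transpose down 6: 38 - 6 = 32
32 = 2×12 + 8 → G# in octave 2
Result = G#2


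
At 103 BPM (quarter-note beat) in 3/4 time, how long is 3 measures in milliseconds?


Solution.
Quarter-note beat duration = 60000 / 103 ms
Beats per measure (3/4) = 3
One measure = 3 × 60000 / 103 = 180000 / 103 ms
3 measures = 3 × 180000 / 103 = 540000 / 103
= 5242.7 ms


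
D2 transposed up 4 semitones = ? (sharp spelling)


Solution.
D2: chromatic position 2 in octave 2 → absolute = 2×12 + 2 = 26
Transpose up 4: 26 + 4 = 30
30 = 2×12 + 6 → F# in octave 2
Result = F#2


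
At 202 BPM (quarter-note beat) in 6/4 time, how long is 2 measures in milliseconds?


Quarter-note beat duration = 60000 / 202 ms
Beats per measure (6/4) = 6
One measure = 6 × 60000 / 202 = 360000 / 202 ms
2 measures = 2 × 360000 / 202 = 720000 / 202
= 3564.4 ms


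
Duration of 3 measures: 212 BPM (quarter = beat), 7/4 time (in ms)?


Quarter-note beat duration = 60000 / 212 ms
Beats per measure (7/4) = 7
One measure = 7 × 60000 / 212 = 420000 / 212 ms
3 measures = 3 × 420000 / 212 = 1260000 / 212
= 5943.4 ms


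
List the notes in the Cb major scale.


Let's work it out.
Major scale pattern: W-W-H-W-W-W-H (2-2-1-2-2-2-1 semitones)
Starting from Cb:
  Cb + 2 semitones → Db
  Db + 2 semitones → Eb
  Eb + 1 semitone → Fb
  Fb + 2 semitones → Gb
  Gb + 2 semitones → Ab
  Ab + 2 semitones → Bb
  Bb + 1 semitone → Cb
Scale = Cb Db Eb Fb Gb Ab Bb


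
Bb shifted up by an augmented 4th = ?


Working:
augmented 4th: 4 letter names, 6 semitones
Letter: B + 3 → E
Pitch: Bb + 6 semitones, spelled as an E → E
= E


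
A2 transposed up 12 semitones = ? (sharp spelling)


Reasoning:
A2: chromatic position 9 in octave 2 → absolute = 2×12 + 9 = 33
Transpose up 12: 33 + 12 = 45
45 = 3×12 + 9 → A in octave 3
Result = A3


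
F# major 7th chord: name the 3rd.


Working:
Major 7th chord = root + major 3rd + perfect 5th + major 7th
Seventh chords stack in thirds, so the letter names are F-A-C-E
Root: F#
Major 3rd above F#: A#
Perfect 5th above F#: C#
Major 7th above F#: E#
The 3rd = A#


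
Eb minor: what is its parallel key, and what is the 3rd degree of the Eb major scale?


Parallel keys share the same tonic but differ in mode
Eb minor → parallel is Eb major
Eb major scale: Eb F G Ab Bb C D
= Eb major; 3rd degree = G


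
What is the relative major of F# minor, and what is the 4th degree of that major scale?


Working:
The relative major shares the key signature and is a minor 3rd above the minor tonic
A minor 3rd above F# is A
→ relative major of F# minor is A major
A major scale: A B C# D E F# G#
= A major; 4th degree = D


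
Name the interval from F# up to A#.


Step by step:
Letter names: F → A spans 3 letter names → a 3rd
Semitones: F# → A# = 4 half-steps
A 3rd of 4 semitones is a major 3rd
= major 3rd


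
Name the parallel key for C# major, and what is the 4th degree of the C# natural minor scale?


Step by step:
Parallel keys share the same tonic but differ in mode
C# major → parallel is C# minor
C# natural minor scale: C# D# E F# G# A B
= C# minor; 4th degree = F#


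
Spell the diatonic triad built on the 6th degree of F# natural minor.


F# natural minor scale: F# G# A B C# D E
Diatonic triad on degree 6 stacks scale notes 6, 1, 3: D F# A
D→F# = 4 semitones; D→A = 7 semitones → major triad
= D F# A (major)


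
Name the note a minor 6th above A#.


Step by step:
A 6th spans 6 letter names, so from A we land on F
A minor 6th = 8 semitones above A#
Spell F at that pitch: F#
= F#


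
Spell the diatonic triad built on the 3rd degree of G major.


Working:
G major scale: G A B C D E F#
Diatonic triad on degree 3 stacks scale notes 3, 5, 7: B D F#
B→D = 3 semitones; B→F# = 7 semitones → minor triad
= B D F# (minor)


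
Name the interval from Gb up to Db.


Let's work it out.
Letter names: G → D spans 5 letter names → a 5th
Semitones: Gb → Db = 7 half-steps
A 5th of 7 semitones is a perfect 5th
= perfect 5th


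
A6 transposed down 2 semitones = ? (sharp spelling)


Working:
A6: chromatic position 9 in octave 6 → absolute = 6×12 + 9 = 81
Transpose down 2: 81 - 2 = 79
79 = 6×12 + 7 → G in octave 6
Result = G6


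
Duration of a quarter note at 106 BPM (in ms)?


One quarter-note beat = 60000 / BPM = 60000 / 106 ms
Duration = 60000 / 106
= 566.0 ms


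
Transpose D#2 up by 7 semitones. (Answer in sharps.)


Reasoning:
D#2: chromatic position 3 in octave 2 → absolute = 2×12 + 3 = 27
Transpose up 7: 27 + 7 = 34
34 = 2×12 + 10 → A# in octave 2
Result = A#2


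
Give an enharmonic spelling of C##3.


Working:
Enharmonic notes sound the same pitch but are spelled with different letter names
C## and D name the same pitch class
= D3


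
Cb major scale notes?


Reasoning:
Major scale pattern: W-W-H-W-W-W-H (2-2-1-2-2-2-1 semitones)
Starting from Cb:
  Cb + 2 semitones → Db
  Db + 2 semitones → Eb
  Eb + 1 semitone → Fb
  Fb + 2 semitones → Gb
  Gb + 2 semitones → Ab
  Ab + 2 semitones → Bb
  Bb + 1 semitone → Cb
Scale = Cb Db Eb Fb Gb Ab Bb


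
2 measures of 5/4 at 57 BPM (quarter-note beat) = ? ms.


Reasoning:
Quarter-note beat duration = 60000 / 57 ms
Beats per measure (5/4) = 5
One measure = 5 × 60000 / 57 = 300000 / 57 ms
2 measures = 2 × 300000 / 57 = 600000 / 57
= 10526.3 ms


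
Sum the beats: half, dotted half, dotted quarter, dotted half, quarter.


Reasoning:
Beat values:
  half = 2 beats
  dotted half = 3 beats
  dotted quarter = 1.5 beats
  dotted half = 3 beats
  quarter = 1 beat
Sum = 2 + 3 + 1.5 + 3 + 1
= 10.5 beats


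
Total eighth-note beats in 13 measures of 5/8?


Time signature 5/8: the bottom number 8 means the eighth note gets one count
The top number 5 means 5 eighth-note beats per measure
Total = 5 × 13 measures
= 65 eighth-note beats


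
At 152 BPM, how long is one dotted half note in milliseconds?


One quarter-note beat = 60000 / BPM = 60000 / 152 ms
Dotted half note = 3 × quarter note
Duration = 3 × 60000 / 152 = 180000 / 152
= 1184.2 ms


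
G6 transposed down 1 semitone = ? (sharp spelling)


Step by step:
G6: chromatic position 7 in octave 6 → absolute = 6×12 + 7 = 79
Transpose down 1: 79 - 1 = 78
78 = 6×12 + 6 → F# in octave 6
Result = F#6


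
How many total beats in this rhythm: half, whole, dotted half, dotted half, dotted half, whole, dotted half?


Beat values:
  half = 2 beats
  whole = 4 beats
  dotted half = 3 beats
  dotted half = 3 beats
  dotted half = 3 beats
  whole = 4 beats
  dotted half = 3 beats
Sum = 2 + 4 + 3 + 3 + 3 + 4 + 3
= 22 beats


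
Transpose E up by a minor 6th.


Let's work it out.
minor 6th: 6 letter names, 8 semitones
Letter: E + 5 → C
Pitch: E + 8 semitones, spelled as a C → C
= C


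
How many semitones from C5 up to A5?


Let's work it out.
Absolute semitone position = octave×12 + chromatic position
C5: 5×12 + 0 = 60
A5: 5×12 + 9 = 69
Difference = 69 - 60 = 9
= 9 semitones


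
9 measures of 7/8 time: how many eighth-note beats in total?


Time signature 7/8: the bottom number 8 means the eighth note gets one count
The top number 7 means 7 eighth-note beats per measure
Total = 7 × 9 measures
= 63 eighth-note beats


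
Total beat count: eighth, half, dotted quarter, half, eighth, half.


Beat values:
  eighth = 0.5 beats
  half = 2 beats
  dotted quarter = 1.5 beats
  half = 2 beats
  eighth = 0.5 beats
  half = 2 beats
Sum = 0.5 + 2 + 1.5 + 2 + 0.5 + 2
= 8.5 beats


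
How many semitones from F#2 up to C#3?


Reasoning:
Absolute semitone position = octave×12 + chromatic position
F#2: 2×12 + 6 = 30
C#3: 3×12 + 1 = 37
Difference = 37 - 30 = 7
= 7 semitones


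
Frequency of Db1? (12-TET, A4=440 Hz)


Solution.
f = 440 × 2^(n/12) where n = semitones from A4
Db1: -44 semitones from A4
f = 440 × 2^(-44/12)
f = 34.65 Hz


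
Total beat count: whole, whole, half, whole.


Solution.
Beat values:
  whole = 4 beats
  whole = 4 beats
  half = 2 beats
  whole = 4 beats
Sum = 4 + 4 + 2 + 4
= 14 beats


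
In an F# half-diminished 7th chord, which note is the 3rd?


Reasoning:
Half-diminished 7th chord = root + minor 3rd + diminished 5th + minor 7th
Seventh chords stack in thirds, so the letter names are F-A-C-E
Root: F#
Minor 3rd above F#: A
Diminished 5th above F#: C
Minor 7th above F#: E
The 3rd = A


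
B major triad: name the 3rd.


Let's work it out.
Major triad = root + major 3rd (4 semitones) + perfect 5th (7 semitones)
A triad on B stacks thirds, so the chord tones use letter names B-D-F
Root: B
Major 3rd above B: D#
Perfect 5th above B: F#
The 3rd = D#


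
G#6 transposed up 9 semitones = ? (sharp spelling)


Working:
G#6: chromatic position 8 in octave 6 → absolute = 6×12 + 8 = 80
Transpose up 9: 80 + 9 = 89
89 = 7×12 + 5 → F in octave 7
Result = F7


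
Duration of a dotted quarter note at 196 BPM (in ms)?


Let's work it out.
One quarter-note beat = 60000 / BPM = 60000 / 196 ms
Dotted quarter note = 3/2 × quarter note
Duration = 3/2 × 60000 / 196 = 90000 / 196
= 459.2 ms


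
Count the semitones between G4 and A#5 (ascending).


Solution.
Absolute semitone position = octave×12 + chromatic position
G4: 4×12 + 7 = 55
A#5: 5×12 + 10 = 70
Difference = 70 - 55 = 15
= 15 semitones


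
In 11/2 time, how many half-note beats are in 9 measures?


Step by step:
Time signature 11/2: the bottom number 2 means the half note gets one count
The top number 11 means 11 half-note beats per measure
Total = 11 × 9 measures
= 99 half-note beats


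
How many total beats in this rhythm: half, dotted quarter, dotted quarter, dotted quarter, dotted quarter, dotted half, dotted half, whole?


Solution.
Beat values:
  half = 2 beats
  dotted quarter = 1.5 beats
  dotted quarter = 1.5 beats
  dotted quarter = 1.5 beats
  dotted quarter = 1.5 beats
  dotted half = 3 beats
  dotted half = 3 beats
  whole = 4 beats
Sum = 2 + 1.5 + 1.5 + 1.5 + 1.5 + 3 + 3 + 4
= 18 beats


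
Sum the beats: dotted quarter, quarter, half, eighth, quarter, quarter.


Working:
Beat values:
  dotted quarter = 1.5 beats
  quarter = 1 beat
  half = 2 beats
  eighth = 0.5 beats
  quarter = 1 beat
  quarter = 1 beat
Sum = 1.5 + 1 + 2 + 0.5 + 1 + 1
= 7 beats


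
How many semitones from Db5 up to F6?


Reasoning:
Absolute semitone position = octave×12 + chromatic position
Db5: 5×12 + 1 = 61
F6: 6×12 + 5 = 77
Difference = 77 - 61 = 16
= 16 semitones


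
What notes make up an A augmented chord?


Augmented triad = root + major 3rd (4 semitones) + augmented 5th (8 semitones)
A triad on A stacks thirds, so the chord tones use letter names A-C-E
Root: A
Major 3rd above A: C#
Augmented 5th above A: E#
Chord = A C# E#


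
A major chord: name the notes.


Major triad = root + major 3rd (4 semitones) + perfect 5th (7 semitones)
A triad on A stacks thirds, so the chord tones use letter names A-C-E
Root: A
Major 3rd above A: C#
Perfect 5th above A: E
Chord = A C# E


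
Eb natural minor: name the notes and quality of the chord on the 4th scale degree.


Working:
Eb natural minor scale: Eb F Gb Ab Bb Cb Db
Diatonic triad on degree 4 stacks scale notes 4, 6, 1: Ab Cb Eb
Ab→Cb = 3 semitones; Ab→Eb = 7 semitones → minor triad
= Ab Cb Eb (minor)


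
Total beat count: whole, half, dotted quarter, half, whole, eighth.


Beat values:
  whole = 4 beats
  half = 2 beats
  dotted quarter = 1.5 beats
  half = 2 beats
  whole = 4 beats
  eighth = 0.5 beats
Sum = 4 + 2 + 1.5 + 2 + 4 + 0.5
= 14 beats


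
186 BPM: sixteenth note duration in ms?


One quarter-note beat = 60000 / BPM = 60000 / 186 ms
Sixteenth note = 1/4 × quarter note
Duration = 1/4 × 60000 / 186 = 15000 / 186
= 80.6 ms


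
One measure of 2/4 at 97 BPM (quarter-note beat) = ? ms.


Step by step:
Quarter-note beat duration = 60000 / 97 ms
Beats per measure (2/4) = 2
One measure = 2 × 60000 / 97 = 120000 / 97 ms
= 1237.1 ms


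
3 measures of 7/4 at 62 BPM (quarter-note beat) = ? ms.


Working:
Quarter-note beat duration = 60000 / 62 ms
Beats per measure (7/4) = 7
One measure = 7 × 60000 / 62 = 420000 / 62 ms
3 measures = 3 × 420000 / 62 = 1260000 / 62
= 20322.6 ms


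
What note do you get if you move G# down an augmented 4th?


Let's work it out.
augmented 4th: 4 letter names, 6 semitones
Letter: G - 3 → D
Pitch: G# - 6 semitones, spelled as a D → D
= D


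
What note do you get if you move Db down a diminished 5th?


Working:
diminished 5th: 5 letter names, 6 semitones
Letter: D - 4 → G
Pitch: Db - 6 semitones, spelled as a G → G
= G


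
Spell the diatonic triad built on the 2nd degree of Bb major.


Bb major scale: Bb C D Eb F G A
Diatonic triad on degree 2 stacks scale notes 2, 4, 6: C Eb G
C→Eb = 3 semitones; C→G = 7 semitones → minor triad
= C Eb G (minor)


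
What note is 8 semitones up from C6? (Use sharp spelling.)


Let's work it out.
C6: chromatic position 0 in octave 6 → absolute = 6×12 + 0 = 72
Transpose up 8: 72 + 8 = 80
80 = 6×12 + 8 → G# in octave 6
Result = G#6


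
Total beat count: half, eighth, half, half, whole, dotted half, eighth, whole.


Let's work it out.
Beat values:
  half = 2 beats
  eighth = 0.5 beats
  half = 2 beats
  half = 2 beats
  whole = 4 beats
  dotted half = 3 beats
  eighth = 0.5 beats
  whole = 4 beats
Sum = 2 + 0.5 + 2 + 2 + 4 + 3 + 0.5 + 4
= 18 beats


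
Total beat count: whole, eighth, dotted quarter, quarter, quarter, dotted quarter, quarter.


Beat values:
  whole = 4 beats
  eighth = 0.5 beats
  dotted quarter = 1.5 beats
  quarter = 1 beat
  quarter = 1 beat
  dotted quarter = 1.5 beats
  quarter = 1 beat
Sum = 4 + 0.5 + 1.5 + 1 + 1 + 1.5 + 1
= 10.5 beats


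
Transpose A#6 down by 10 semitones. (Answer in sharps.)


Solution.
A#6: chromatic position 10 in octave 6 → absolute = 6×12 + 10 = 82
Transpose down 10: 82 - 10 = 72
72 = 6×12 + 0 → C in octave 6
Result = C6


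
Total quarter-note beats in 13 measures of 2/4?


Time signature 2/4: the bottom number 4 means the quarter note gets one count
The top number 2 means 2 quarter-note beats per measure
Total = 2 × 13 measures
= 26 quarter-note beats


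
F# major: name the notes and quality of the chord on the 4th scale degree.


Solution.
F# major scale: F# G# A# B C# D# E#
Diatonic triad on degree 4 stacks scale notes 4, 6, 1: B D# F#
B→D# = 4 semitones; B→F# = 7 semitones → major triad
= B D# F# (major)


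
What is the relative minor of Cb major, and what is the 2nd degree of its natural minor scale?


Working:
The relative minor shares the major's key signature and starts on its 6th degree
6th degree = a major 6th above the tonic; a major 6th above Cb is Ab
→ relative minor of Cb major is Ab minor
Ab natural minor scale: Ab Bb Cb Db Eb Fb Gb
= Ab minor; 2nd degree = Bb
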